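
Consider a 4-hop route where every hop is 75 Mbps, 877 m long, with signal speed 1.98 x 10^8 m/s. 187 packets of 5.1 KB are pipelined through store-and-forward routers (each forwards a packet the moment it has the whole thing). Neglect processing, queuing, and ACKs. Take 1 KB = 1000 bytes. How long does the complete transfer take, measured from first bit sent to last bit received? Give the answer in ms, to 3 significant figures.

Per-hop transmission t_tx = L/R = 40800/75000000 = 0.544 ms.
Per-hop propagation t_prop = 877/198000000 = 0.00442929 ms.
Pipeline fill: first packet needs 4·t_tx to clear all hops; remaining 186 packets each add one t_tx.
Total = (4+187-1)·t_tx + 4·t_prop = 190·0.544 + 4·0.00442929 = 103 ms.

103 ms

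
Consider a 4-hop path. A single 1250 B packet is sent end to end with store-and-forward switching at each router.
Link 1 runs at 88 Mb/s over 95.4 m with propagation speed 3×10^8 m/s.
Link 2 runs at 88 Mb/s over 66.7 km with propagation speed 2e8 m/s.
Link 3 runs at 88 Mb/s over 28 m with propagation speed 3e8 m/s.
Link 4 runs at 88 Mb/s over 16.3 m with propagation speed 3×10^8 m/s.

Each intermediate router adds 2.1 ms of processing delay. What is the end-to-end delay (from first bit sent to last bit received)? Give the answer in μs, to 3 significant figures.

L = 1250 × 8 = 10000 bits.
Transmission delay per hop = L/R = 10000/88000000 = 113.636 μs; 4 hops → 454.545 μs.
Propagation delays (d/s per hop): 0.318, 333.5, 0.0933333, 0.0543333 μs; sum = 333.966 μs.
Processing at 3 router(s): 3 × 2.1 ms = 6300 μs.
End-to-end = 7090 μs.

7090 μs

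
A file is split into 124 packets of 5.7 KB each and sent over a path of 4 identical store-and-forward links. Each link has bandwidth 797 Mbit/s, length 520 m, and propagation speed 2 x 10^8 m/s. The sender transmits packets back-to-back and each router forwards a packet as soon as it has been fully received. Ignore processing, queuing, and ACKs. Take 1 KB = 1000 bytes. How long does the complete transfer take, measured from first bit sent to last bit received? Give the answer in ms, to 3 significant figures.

7.28 ms

Per-hop transmission t_tx = L/R = 45600/797000000 = 0.0572146 ms.
Per-hop propagation t_prop = 520/200000000 = 0.0026 ms.
Pipeline fill: first packet needs 4·t_tx to clear all hops; remaining 123 packets each add one t_tx.
Total = (4+124-1)·t_tx + 4·t_prop = 127·0.0572146 + 4·0.0026 = 7.28 ms.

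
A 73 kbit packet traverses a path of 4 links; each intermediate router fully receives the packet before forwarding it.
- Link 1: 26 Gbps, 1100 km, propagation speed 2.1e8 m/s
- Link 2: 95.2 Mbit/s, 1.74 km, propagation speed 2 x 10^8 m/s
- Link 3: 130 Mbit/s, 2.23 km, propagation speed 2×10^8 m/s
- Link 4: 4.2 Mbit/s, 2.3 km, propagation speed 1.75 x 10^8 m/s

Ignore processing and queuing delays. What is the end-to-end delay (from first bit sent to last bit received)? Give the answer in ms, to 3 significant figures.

24.0 ms

L = 73000 bits.
Transmission delays (L/R per hop): 0.00280769, 0.766807, 0.561538, 17.381 ms; sum = 18.7121 ms.
Propagation delays (d/s per hop): 5.2381, 0.0087, 0.01115, 0.0131429 ms; sum = 5.27109 ms.
End-to-end = 24.0 ms.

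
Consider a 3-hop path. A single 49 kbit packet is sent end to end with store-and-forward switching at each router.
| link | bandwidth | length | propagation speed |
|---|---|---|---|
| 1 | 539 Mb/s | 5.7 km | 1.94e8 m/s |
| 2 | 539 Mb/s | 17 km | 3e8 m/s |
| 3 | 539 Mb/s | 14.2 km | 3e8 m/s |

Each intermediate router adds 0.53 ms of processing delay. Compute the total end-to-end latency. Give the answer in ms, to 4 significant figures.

1.466 ms

L = 49000 bits.
Transmission delay per hop = L/R = 49000/539000000 = 0.0909091 ms; 3 hops → 0.272727 ms.
Propagation delays (d/s per hop): 0.0293814, 0.0566667, 0.0473333 ms; sum = 0.133381 ms.
Processing at 2 router(s): 2 × 0.53 ms = 1.06 ms.
End-to-end = 1.466 ms.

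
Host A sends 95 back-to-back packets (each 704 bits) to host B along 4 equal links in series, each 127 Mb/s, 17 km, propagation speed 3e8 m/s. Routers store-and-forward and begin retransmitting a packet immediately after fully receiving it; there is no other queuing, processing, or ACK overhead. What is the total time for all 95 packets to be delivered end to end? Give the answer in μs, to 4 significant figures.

769.9 μs

Per-hop transmission t_tx = L/R = 704/127000000 = 5.54331 μs.
Per-hop propagation t_prop = 17000/300000000 = 56.6667 μs.
Pipeline fill: first packet needs 4·t_tx to clear all hops; remaining 94 packets each add one t_tx.
Total = (4+95-1)·t_tx + 4·t_prop = 98·5.54331 + 4·56.6667 = 769.9 μs.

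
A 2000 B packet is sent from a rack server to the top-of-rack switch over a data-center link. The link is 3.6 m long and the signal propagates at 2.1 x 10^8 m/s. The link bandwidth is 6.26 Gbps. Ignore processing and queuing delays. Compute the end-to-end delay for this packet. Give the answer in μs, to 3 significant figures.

L = 2000 × 8 = 16000 bits.
Transmission delay = L/R = 16000 / 6260000000 = 2.55591 μs.
Propagation delay = d/s = 3.6 m / 210000000 m/s = 0.0171429 μs.
Total = 2.57 μs.

2.57 μs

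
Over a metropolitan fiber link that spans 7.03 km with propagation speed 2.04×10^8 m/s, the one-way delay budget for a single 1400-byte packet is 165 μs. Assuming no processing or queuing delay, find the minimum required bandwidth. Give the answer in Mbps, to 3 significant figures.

L = 11200 bits.
Propagation delay = 7030 / 204000000 = 34.4608 μs.
Transmission budget = 165 − 34.4608 = 130.539 μs.
R ≥ L / t_tx = 11200 bits / 0.000130539 s = 85.8 Mbps.

85.8 Mbps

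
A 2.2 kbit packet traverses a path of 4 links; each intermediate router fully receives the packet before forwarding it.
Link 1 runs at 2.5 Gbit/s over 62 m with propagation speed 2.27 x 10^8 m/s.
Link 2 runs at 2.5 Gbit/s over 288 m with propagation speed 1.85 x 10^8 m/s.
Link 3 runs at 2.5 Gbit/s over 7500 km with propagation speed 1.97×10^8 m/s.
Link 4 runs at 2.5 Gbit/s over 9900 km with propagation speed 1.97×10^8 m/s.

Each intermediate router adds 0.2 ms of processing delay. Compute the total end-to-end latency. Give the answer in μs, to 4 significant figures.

88930 μs

L = 2200 bits.
Transmission delay per hop = L/R = 2200/2500000000 = 0.88 μs; 4 hops → 3.52 μs.
Propagation delays (d/s per hop): 0.273128, 1.55676, 38071.1, 50253.8 μs; sum = 88326.7 μs.
Processing at 3 router(s): 3 × 0.2 ms = 600 μs.
End-to-end = 88930 μs.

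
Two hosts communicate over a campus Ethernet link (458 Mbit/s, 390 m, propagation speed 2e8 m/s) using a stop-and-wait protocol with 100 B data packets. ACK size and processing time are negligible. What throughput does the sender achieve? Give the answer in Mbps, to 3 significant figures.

t_tx = L/R = 800/458000000 = 1.74672e-06 s.
t_prop = 390/200000000 = 1.95e-06 s; RTT = 3.9e-06 s.
Cycle = t_tx + RTT = 5.64672e-06 s.
Throughput = L / cycle = 800 / 5.64672e-06 = 142 Mbps.

142 Mbps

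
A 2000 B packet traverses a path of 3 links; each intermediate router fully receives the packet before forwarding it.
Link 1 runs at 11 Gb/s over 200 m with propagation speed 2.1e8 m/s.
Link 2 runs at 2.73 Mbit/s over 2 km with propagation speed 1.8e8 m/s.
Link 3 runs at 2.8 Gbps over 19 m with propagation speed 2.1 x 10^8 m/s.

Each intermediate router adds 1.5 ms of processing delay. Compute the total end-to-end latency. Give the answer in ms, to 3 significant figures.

8.88 ms

L = 2000 × 8 = 16000 bits.
Transmission delays (L/R per hop): 0.00145455, 5.86081, 0.00571429 ms; sum = 5.86797 ms.
Propagation delays (d/s per hop): 0.000952381, 0.0111111, 9.04762e-05 ms; sum = 0.012154 ms.
Processing at 2 router(s): 2 × 1.5 ms = 3 ms.
End-to-end = 8.88 ms.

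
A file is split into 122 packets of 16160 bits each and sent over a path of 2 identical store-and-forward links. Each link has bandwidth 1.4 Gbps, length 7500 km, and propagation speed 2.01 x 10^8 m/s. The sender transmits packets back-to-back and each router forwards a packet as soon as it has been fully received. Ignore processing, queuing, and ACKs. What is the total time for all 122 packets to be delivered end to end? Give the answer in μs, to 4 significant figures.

Per-hop transmission t_tx = L/R = 16160/1400000000 = 11.5429 μs.
Per-hop propagation t_prop = 7500000/2.01e+08 = 37313.4 μs.
Pipeline fill: first packet needs 2·t_tx to clear all hops; remaining 121 packets each add one t_tx.
Total = (2+122-1)·t_tx + 2·t_prop = 123·11.5429 + 2·37313.4 = 76050 μs.

76050 μs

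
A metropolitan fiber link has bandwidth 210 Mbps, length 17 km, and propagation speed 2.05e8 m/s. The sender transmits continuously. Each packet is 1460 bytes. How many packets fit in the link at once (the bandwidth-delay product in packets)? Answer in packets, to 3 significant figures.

1.49 packets

Propagation delay = 17000 / 2.05e+08 = 8.29268e-05 s.
BDP = R × t_prop = 210000000 × 8.29268e-05 = 17414.6 bits.
In packets of 11680 bits: 1.49 packets.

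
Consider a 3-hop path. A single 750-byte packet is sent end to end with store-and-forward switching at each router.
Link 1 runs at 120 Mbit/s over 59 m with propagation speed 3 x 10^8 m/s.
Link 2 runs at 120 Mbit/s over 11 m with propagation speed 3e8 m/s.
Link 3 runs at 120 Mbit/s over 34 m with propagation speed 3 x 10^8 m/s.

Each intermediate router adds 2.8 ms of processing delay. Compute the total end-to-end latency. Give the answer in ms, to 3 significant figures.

L = 750 × 8 = 6000 bits.
Transmission delay per hop = L/R = 6000/120000000 = 0.05 ms; 3 hops → 0.15 ms.
Propagation delays (d/s per hop): 0.000196667, 3.66667e-05, 0.000113333 ms; sum = 0.000346667 ms.
Processing at 2 router(s): 2 × 2.8 ms = 5.6 ms.
End-to-end = 5.75 ms.

5.75 ms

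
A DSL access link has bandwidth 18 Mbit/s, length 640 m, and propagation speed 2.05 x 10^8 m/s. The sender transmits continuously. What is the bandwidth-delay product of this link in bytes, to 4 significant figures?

Propagation delay = 640 / 2.05e+08 = 3.12195e-06 s.
BDP = R × t_prop = 18000000 × 3.12195e-06 = 56.1951 bits.
In bytes: 56.1951/8 = 7.024 bytes.

7.024 bytes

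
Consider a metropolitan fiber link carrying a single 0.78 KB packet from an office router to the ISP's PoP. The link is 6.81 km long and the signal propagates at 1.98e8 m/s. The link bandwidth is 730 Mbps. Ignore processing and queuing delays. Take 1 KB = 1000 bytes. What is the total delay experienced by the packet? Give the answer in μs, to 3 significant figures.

42.9 μs

L = 6240 bits.
Transmission delay = L/R = 6240 / 730000000 = 8.54795 μs.
Propagation delay = d/s = 6810 m / 198000000 m/s = 34.3939 μs.
Total = 42.9 μs.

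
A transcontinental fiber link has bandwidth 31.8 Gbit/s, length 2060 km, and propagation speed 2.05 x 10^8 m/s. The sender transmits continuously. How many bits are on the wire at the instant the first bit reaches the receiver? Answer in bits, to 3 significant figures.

Propagation delay = 2060000 / 2.05e+08 = 0.0100488 s.
BDP = R × t_prop = 31800000000 × 0.0100488 = 319551000 bits.

320000000 bits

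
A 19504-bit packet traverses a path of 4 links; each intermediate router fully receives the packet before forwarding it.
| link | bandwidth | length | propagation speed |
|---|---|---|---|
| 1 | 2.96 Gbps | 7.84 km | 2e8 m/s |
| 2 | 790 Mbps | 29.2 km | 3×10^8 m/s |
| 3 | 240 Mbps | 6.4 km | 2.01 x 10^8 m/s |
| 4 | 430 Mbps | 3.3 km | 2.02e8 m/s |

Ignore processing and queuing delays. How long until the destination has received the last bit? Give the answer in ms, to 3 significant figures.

0.343 ms

Transmission delays (L/R per hop): 0.00658919, 0.0246886, 0.0812667, 0.0453581 ms; sum = 0.157903 ms.
Propagation delays (d/s per hop): 0.0392, 0.0973333, 0.0318408, 0.0163366 ms; sum = 0.184711 ms.
End-to-end = 0.343 ms.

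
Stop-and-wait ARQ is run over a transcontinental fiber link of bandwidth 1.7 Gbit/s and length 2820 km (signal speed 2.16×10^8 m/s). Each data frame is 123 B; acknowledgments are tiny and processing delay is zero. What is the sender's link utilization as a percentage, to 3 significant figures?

0.00222 %

t_tx = L/R = 984/1700000000 = 5.78824e-07 s.
t_prop = 2820000/216000000 = 0.0130556 s; RTT = 0.0261111 s.
Cycle = t_tx + RTT = 0.0261117 s.
Utilization = t_tx / cycle = 5.78824e-07/0.0261117 = 0.00222 %.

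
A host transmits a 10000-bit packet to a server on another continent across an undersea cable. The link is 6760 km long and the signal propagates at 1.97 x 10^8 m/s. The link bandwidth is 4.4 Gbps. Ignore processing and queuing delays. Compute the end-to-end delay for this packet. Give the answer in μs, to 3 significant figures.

Transmission delay = L/R = 10000 / 4400000000 = 2.27273 μs.
Propagation delay = d/s = 6760000 m / 197000000 m/s = 34314.7 μs.
Total = 34300 μs.

34300 μs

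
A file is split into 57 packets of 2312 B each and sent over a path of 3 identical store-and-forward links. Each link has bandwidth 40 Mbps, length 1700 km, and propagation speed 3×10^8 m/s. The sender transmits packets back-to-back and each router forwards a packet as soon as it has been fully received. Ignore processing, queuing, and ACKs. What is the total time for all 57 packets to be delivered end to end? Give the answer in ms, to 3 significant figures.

Per-hop transmission t_tx = L/R = 18496/40000000 = 0.4624 ms.
Per-hop propagation t_prop = 1700000/300000000 = 5.66667 ms.
Pipeline fill: first packet needs 3·t_tx to clear all hops; remaining 56 packets each add one t_tx.
Total = (3+57-1)·t_tx + 3·t_prop = 59·0.4624 + 3·5.66667 = 44.3 ms.

44.3 ms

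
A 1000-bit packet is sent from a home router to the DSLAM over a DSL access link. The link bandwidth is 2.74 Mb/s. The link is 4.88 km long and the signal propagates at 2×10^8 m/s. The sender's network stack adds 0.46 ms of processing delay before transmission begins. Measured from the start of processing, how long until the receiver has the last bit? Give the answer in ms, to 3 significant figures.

0.849 ms

Transmission delay = L/R = 1000 / 2740000 = 0.364964 ms.
Propagation delay = d/s = 4880 m / 200000000 m/s = 0.0244 ms.
Plus processing delay 0.46 ms = 0.46 ms.
Total = 0.849 ms.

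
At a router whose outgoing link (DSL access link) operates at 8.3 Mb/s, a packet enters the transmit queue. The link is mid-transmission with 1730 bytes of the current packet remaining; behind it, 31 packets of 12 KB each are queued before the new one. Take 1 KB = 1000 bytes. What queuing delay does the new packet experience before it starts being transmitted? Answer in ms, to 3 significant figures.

360 ms

Each queued packet: L/R = 96000/8.3e+06 = 11.5663 ms.
31 queued → 358.554 ms.
Plus remaining 13840 bits of current packet: 1.66747 ms.
Queuing delay = 360 ms.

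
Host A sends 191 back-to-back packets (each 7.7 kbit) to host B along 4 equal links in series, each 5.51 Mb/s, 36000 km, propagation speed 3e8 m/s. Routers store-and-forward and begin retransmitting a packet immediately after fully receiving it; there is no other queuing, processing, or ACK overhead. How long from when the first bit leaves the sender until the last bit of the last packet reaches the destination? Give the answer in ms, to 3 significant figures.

Per-hop transmission t_tx = L/R = 7700/5510000 = 1.39746 ms.
Per-hop propagation t_prop = 36000000/300000000 = 120 ms.
Pipeline fill: first packet needs 4·t_tx to clear all hops; remaining 190 packets each add one t_tx.
Total = (4+191-1)·t_tx + 4·t_prop = 194·1.39746 + 4·120 = 751 ms.

751 ms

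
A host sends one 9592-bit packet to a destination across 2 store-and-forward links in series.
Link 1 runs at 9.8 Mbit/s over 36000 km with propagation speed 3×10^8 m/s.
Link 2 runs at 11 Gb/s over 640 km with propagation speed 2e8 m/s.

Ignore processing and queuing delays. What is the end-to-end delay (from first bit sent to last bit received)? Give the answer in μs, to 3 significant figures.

Transmission delays (L/R per hop): 978.776, 0.872 μs; sum = 979.648 μs.
Propagation delays (d/s per hop): 120000, 3200 μs; sum = 123200 μs.
End-to-end = 124000 μs.

124000 μs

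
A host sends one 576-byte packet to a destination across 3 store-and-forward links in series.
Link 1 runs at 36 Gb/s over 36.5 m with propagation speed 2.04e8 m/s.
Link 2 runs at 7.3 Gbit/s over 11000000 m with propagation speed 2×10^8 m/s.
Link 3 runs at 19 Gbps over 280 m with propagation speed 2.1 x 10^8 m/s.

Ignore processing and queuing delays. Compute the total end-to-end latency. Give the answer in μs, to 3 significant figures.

L = 576 × 8 = 4608 bits.
Transmission delays (L/R per hop): 0.128, 0.631233, 0.242526 μs; sum = 1.00176 μs.
Propagation delays (d/s per hop): 0.178922, 55000, 1.33333 μs; sum = 55001.5 μs.
End-to-end = 55000 μs.

55000 μs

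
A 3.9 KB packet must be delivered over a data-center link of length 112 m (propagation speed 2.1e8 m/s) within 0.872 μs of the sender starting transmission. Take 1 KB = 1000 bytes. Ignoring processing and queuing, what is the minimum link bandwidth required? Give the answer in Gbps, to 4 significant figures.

92.13 Gbps

L = 31200 bits.
Propagation delay = 112 / 210000000 = 0.533333 μs.
Transmission budget = 0.872 − 0.533333 = 0.338667 μs.
R ≥ L / t_tx = 31200 bits / 3.38667e-07 s = 92.13 Gbps.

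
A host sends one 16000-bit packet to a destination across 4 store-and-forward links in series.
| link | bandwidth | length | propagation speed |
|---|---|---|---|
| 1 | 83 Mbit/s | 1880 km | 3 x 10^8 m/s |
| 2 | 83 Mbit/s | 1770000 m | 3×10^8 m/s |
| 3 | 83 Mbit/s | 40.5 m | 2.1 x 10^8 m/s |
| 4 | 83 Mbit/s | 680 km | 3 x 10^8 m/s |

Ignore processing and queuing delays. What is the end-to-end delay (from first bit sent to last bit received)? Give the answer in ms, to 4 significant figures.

15.20 ms

Transmission delay per hop = L/R = 16000/83000000 = 0.192771 ms; 4 hops → 0.771084 ms.
Propagation delays (d/s per hop): 6.26667, 5.9, 0.000192857, 2.26667 ms; sum = 14.4335 ms.
End-to-end = 15.20 ms.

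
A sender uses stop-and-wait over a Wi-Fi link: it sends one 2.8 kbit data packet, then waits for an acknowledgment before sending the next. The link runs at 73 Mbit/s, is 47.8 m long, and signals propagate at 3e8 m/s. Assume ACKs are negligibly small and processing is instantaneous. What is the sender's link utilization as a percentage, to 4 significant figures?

t_tx = L/R = 2800/73000000 = 3.83562e-05 s.
t_prop = 47.8/300000000 = 1.59333e-07 s; RTT = 3.18667e-07 s.
Cycle = t_tx + RTT = 3.86748e-05 s.
Utilization = t_tx / cycle = 3.83562e-05/3.86748e-05 = 99.18 %.

99.18 %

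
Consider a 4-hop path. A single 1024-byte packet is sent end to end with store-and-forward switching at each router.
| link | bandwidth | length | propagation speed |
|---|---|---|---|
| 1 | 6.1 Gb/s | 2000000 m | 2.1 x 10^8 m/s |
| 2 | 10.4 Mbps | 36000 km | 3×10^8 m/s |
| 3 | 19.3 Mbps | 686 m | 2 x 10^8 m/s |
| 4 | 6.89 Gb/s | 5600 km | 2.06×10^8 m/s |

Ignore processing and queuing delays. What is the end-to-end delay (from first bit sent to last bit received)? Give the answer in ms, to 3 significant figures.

L = 1024 × 8 = 8192 bits.
Transmission delays (L/R per hop): 0.00134295, 0.787692, 0.424456, 0.00118897 ms; sum = 1.21468 ms.
Propagation delays (d/s per hop): 9.52381, 120, 0.00343, 27.1845 ms; sum = 156.712 ms.
End-to-end = 158 ms.

158 ms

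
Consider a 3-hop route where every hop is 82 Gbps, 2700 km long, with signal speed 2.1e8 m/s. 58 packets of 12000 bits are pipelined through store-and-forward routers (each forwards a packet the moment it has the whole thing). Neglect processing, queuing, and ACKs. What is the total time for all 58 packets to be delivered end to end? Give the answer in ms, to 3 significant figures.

Per-hop transmission t_tx = L/R = 12000/82000000000 = 0.000146341 ms.
Per-hop propagation t_prop = 2700000/210000000 = 12.8571 ms.
Pipeline fill: first packet needs 3·t_tx to clear all hops; remaining 57 packets each add one t_tx.
Total = (3+58-1)·t_tx + 3·t_prop = 60·0.000146341 + 3·12.8571 = 38.6 ms.

38.6 ms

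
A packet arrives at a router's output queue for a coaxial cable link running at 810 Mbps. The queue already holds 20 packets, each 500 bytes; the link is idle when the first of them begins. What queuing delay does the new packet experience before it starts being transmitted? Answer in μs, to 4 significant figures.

Each queued packet: L/R = 4000/810000000 = 4.93827 μs.
20 queued → 98.7654 μs.
Queuing delay = 98.77 μs.

98.77 μs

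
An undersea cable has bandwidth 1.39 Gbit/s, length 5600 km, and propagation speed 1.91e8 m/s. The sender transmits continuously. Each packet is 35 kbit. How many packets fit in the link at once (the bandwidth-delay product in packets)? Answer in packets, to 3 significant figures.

Propagation delay = 5600000 / 191000000 = 0.0293194 s.
BDP = R × t_prop = 1390000000 × 0.0293194 = 40753900 bits.
In packets of 35000 bits: 1160 packets.

1160 packets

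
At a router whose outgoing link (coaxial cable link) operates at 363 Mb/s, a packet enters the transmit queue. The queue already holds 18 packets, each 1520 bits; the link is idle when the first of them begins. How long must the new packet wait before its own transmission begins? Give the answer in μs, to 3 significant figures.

Each queued packet: L/R = 1520/363000000 = 4.18733 μs.
18 queued → 75.3719 μs.
Queuing delay = 75.4 μs.

75.4 μs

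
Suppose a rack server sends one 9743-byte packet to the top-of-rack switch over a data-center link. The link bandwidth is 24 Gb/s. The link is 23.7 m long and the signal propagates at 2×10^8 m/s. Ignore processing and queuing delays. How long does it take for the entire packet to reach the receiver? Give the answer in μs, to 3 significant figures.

3.37 μs

L = 9743 × 8 = 77944 bits.
Transmission delay = L/R = 77944 / 24000000000 = 3.24767 μs.
Propagation delay = d/s = 23.7 m / 200000000 m/s = 0.1185 μs.
Total = 3.37 μs.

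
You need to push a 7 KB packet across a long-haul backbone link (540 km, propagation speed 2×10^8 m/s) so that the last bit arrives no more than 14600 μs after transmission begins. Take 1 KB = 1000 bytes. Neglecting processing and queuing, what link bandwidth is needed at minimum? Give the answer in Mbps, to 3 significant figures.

4.71 Mbps

L = 56000 bits.
Propagation delay = 540000 / 200000000 = 2700 μs.
Transmission budget = 14600 − 2700 = 11900 μs.
R ≥ L / t_tx = 56000 bits / 0.0119 s = 4.71 Mbps.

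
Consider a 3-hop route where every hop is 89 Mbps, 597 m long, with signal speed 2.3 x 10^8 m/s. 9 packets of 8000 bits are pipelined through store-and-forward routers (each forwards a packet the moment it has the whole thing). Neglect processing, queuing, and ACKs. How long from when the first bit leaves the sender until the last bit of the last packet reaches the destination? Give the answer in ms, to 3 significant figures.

0.997 ms

Per-hop transmission t_tx = L/R = 8000/89000000 = 0.0898876 ms.
Per-hop propagation t_prop = 597/2.3e+08 = 0.00259565 ms.
Pipeline fill: first packet needs 3·t_tx to clear all hops; remaining 8 packets each add one t_tx.
Total = (3+9-1)·t_tx + 3·t_prop = 11·0.0898876 + 3·0.00259565 = 0.997 ms.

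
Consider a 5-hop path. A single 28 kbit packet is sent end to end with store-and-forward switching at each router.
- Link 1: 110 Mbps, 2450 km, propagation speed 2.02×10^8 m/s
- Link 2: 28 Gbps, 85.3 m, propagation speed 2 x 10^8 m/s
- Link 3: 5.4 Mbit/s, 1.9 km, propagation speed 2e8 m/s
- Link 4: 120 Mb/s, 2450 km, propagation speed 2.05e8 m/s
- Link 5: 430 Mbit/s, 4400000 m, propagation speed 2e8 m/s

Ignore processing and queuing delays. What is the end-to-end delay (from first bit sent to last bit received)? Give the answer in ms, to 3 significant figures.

51.8 ms

L = 28000 bits.
Transmission delays (L/R per hop): 0.254545, 0.001, 5.18519, 0.233333, 0.0651163 ms; sum = 5.73918 ms.
Propagation delays (d/s per hop): 12.1287, 0.0004265, 0.0095, 11.9512, 22 ms; sum = 46.0899 ms.
End-to-end = 51.8 ms.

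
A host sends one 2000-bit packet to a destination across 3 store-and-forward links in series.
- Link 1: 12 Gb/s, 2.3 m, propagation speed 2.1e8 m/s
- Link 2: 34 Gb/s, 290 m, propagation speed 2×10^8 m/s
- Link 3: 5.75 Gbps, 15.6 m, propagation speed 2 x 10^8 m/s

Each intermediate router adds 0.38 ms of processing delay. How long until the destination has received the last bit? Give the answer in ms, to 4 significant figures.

Transmission delays (L/R per hop): 0.000166667, 5.88235e-05, 0.000347826 ms; sum = 0.000573316 ms.
Propagation delays (d/s per hop): 1.09524e-05, 0.00145, 7.8e-05 ms; sum = 0.00153895 ms.
Processing at 2 router(s): 2 × 0.38 ms = 0.76 ms.
End-to-end = 0.7621 ms.

0.7621 ms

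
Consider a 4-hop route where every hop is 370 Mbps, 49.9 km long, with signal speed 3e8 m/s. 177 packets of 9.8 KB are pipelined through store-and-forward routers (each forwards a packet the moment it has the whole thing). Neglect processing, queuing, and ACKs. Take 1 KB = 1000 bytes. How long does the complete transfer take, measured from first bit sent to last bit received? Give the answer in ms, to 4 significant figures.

38.81 ms

Per-hop transmission t_tx = L/R = 78400/370000000 = 0.211892 ms.
Per-hop propagation t_prop = 49900/300000000 = 0.166333 ms.
Pipeline fill: first packet needs 4·t_tx to clear all hops; remaining 176 packets each add one t_tx.
Total = (4+177-1)·t_tx + 4·t_prop = 180·0.211892 + 4·0.166333 = 38.81 ms.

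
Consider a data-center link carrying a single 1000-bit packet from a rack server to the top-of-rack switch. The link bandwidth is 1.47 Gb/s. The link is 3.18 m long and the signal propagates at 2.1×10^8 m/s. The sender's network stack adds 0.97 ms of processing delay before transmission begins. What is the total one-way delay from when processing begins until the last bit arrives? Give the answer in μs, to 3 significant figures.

Transmission delay = L/R = 1000 / 1470000000 = 0.680272 μs.
Propagation delay = d/s = 3.18 m / 210000000 m/s = 0.0151429 μs.
Plus processing delay 0.97 ms = 970 μs.
Total = 971 μs.

971 μs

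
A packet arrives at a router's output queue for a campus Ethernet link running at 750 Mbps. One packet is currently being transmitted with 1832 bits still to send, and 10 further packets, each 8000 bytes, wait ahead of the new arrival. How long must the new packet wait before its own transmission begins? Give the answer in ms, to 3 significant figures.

0.856 ms

Each queued packet: L/R = 64000/750000000 = 0.0853333 ms.
10 queued → 0.853333 ms.
Plus remaining 1832 bits of current packet: 0.00244267 ms.
Queuing delay = 0.856 ms.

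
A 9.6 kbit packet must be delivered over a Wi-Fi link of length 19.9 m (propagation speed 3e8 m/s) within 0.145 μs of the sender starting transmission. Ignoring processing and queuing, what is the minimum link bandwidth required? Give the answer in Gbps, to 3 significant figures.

122 Gbps

Propagation delay = 19.9 / 300000000 = 0.0663333 μs.
Transmission budget = 0.145 − 0.0663333 = 0.0786667 μs.
R ≥ L / t_tx = 9600 bits / 7.86667e-08 s = 122 Gbps.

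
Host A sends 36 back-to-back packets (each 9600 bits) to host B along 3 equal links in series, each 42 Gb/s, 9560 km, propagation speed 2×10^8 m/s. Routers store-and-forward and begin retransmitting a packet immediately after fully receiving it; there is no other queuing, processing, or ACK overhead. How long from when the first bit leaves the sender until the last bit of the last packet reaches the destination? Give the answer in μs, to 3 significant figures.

143000 μs

Per-hop transmission t_tx = L/R = 9600/42000000000 = 0.228571 μs.
Per-hop propagation t_prop = 9560000/200000000 = 47800 μs.
Pipeline fill: first packet needs 3·t_tx to clear all hops; remaining 35 packets each add one t_tx.
Total = (3+36-1)·t_tx + 3·t_prop = 38·0.228571 + 3·47800 = 143000 μs.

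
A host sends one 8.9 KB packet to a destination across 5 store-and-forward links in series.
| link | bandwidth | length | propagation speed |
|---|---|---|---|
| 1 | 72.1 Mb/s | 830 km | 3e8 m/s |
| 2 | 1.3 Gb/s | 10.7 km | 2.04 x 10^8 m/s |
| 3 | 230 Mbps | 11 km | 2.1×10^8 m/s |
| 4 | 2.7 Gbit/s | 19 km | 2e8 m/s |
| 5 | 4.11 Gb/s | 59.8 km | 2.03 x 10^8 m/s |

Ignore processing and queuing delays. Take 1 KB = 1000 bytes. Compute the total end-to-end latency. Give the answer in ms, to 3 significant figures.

L = 71200 bits.
Transmission delays (L/R per hop): 0.987517, 0.0547692, 0.309565, 0.0263704, 0.0173236 ms; sum = 1.39555 ms.
Propagation delays (d/s per hop): 2.76667, 0.052451, 0.052381, 0.095, 0.294581 ms; sum = 3.26108 ms.
End-to-end = 4.66 ms.

4.66 ms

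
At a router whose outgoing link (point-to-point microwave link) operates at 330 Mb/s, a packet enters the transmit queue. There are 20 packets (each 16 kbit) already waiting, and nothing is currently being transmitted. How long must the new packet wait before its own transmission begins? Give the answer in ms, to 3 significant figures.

Each queued packet: L/R = 16000/330000000 = 0.0484848 ms.
20 queued → 0.969697 ms.
Queuing delay = 0.970 ms.

0.970 ms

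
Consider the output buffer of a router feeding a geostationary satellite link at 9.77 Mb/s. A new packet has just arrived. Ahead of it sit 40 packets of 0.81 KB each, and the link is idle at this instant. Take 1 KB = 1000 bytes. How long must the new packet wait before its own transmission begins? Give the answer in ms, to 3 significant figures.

Each queued packet: L/R = 6480/9770000 = 0.663255 ms.
40 queued → 26.5302 ms.
Queuing delay = 26.5 ms.

26.5 ms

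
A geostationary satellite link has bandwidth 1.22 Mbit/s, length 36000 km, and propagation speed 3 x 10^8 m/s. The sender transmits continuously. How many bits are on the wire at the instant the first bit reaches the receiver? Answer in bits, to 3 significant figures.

Propagation delay = 36000000 / 300000000 = 0.12 s.
BDP = R × t_prop = 1220000 × 0.12 = 146400 bits.

146000 bits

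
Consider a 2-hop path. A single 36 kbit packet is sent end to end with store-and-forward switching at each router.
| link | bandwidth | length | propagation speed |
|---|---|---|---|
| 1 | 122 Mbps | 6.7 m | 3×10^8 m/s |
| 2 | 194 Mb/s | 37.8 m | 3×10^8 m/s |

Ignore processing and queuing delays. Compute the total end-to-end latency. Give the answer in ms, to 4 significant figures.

L = 36000 bits.
Transmission delays (L/R per hop): 0.295082, 0.185567 ms; sum = 0.480649 ms.
Propagation delays (d/s per hop): 2.23333e-05, 0.000126 ms; sum = 0.000148333 ms.
End-to-end = 0.4808 ms.

0.4808 ms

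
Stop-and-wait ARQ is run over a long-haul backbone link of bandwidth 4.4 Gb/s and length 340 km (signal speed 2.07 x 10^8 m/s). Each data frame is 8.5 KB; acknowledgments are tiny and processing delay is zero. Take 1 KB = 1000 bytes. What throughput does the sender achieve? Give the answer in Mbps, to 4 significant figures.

20.60 Mbps

t_tx = L/R = 68000/4400000000 = 1.54545e-05 s.
t_prop = 340000/2.07e+08 = 0.00164251 s; RTT = 0.00328502 s.
Cycle = t_tx + RTT = 0.00330048 s.
Throughput = L / cycle = 68000 / 0.00330048 = 20.60 Mbps.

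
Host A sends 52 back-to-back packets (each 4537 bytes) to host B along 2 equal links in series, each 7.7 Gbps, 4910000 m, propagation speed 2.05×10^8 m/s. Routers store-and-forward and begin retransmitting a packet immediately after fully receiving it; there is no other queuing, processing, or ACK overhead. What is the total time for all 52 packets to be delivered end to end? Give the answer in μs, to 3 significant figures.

48200 μs

Per-hop transmission t_tx = L/R = 36296/7700000000 = 4.71377 μs.
Per-hop propagation t_prop = 4910000/2.05e+08 = 23951.2 μs.
Pipeline fill: first packet needs 2·t_tx to clear all hops; remaining 51 packets each add one t_tx.
Total = (2+52-1)·t_tx + 2·t_prop = 53·4.71377 + 2·23951.2 = 48200 μs.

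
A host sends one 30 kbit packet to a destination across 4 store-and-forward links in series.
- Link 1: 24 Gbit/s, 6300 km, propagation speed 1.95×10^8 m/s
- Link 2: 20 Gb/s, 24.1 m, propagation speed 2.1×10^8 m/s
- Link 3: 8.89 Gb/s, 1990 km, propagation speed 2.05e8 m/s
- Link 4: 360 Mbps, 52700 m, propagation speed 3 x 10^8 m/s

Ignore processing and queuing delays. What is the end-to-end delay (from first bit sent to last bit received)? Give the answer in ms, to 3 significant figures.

L = 30000 bits.
Transmission delays (L/R per hop): 0.00125, 0.0015, 0.00337458, 0.0833333 ms; sum = 0.0894579 ms.
Propagation delays (d/s per hop): 32.3077, 0.000114762, 9.70732, 0.175667 ms; sum = 42.1908 ms.
End-to-end = 42.3 ms.

42.3 ms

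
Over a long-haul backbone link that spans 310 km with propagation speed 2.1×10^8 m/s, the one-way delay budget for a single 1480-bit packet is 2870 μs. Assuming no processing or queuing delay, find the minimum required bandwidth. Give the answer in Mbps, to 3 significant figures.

1.06 Mbps

Propagation delay = 310000 / 210000000 = 1476.19 μs.
Transmission budget = 2870 − 1476.19 = 1393.81 μs.
R ≥ L / t_tx = 1480 bits / 0.00139381 s = 1.06 Mbps.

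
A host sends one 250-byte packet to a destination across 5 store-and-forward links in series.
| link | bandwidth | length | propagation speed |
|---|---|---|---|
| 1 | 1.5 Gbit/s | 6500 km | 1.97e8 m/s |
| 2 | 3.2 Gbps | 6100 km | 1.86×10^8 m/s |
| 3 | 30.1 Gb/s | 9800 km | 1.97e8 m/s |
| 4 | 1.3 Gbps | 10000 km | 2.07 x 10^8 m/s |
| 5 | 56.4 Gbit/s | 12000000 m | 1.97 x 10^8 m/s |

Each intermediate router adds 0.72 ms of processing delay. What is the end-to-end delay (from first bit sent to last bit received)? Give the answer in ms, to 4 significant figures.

L = 250 × 8 = 2000 bits.
Transmission delays (L/R per hop): 0.00133333, 0.000625, 6.64452e-05, 0.00153846, 3.5461e-05 ms; sum = 0.0035987 ms.
Propagation delays (d/s per hop): 32.9949, 32.7957, 49.7462, 48.3092, 60.9137 ms; sum = 224.76 ms.
Processing at 4 router(s): 4 × 0.72 ms = 2.88 ms.
End-to-end = 227.6 ms.

227.6 ms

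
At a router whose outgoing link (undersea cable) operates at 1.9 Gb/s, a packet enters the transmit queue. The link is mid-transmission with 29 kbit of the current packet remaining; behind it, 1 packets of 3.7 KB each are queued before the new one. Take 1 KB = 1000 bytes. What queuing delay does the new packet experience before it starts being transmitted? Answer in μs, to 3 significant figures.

Each queued packet: L/R = 29600/1900000000 = 15.5789 μs.
1 queued → 15.5789 μs.
Plus remaining 29000 bits of current packet: 15.2632 μs.
Queuing delay = 30.8 μs.

30.8 μs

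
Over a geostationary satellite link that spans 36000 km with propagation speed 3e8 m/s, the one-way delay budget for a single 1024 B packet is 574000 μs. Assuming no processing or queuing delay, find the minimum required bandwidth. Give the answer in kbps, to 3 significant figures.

L = 8192 bits.
Propagation delay = 36000000 / 300000000 = 120000 μs.
Transmission budget = 574000 − 120000 = 454000 μs.
R ≥ L / t_tx = 8192 bits / 0.454 s = 18.0 kbps.

18.0 kbps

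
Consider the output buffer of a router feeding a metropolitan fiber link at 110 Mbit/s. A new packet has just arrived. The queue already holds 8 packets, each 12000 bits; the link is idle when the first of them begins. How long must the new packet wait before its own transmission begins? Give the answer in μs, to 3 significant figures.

Each queued packet: L/R = 12000/110000000 = 109.091 μs.
8 queued → 872.727 μs.
Queuing delay = 873 μs.

873 μs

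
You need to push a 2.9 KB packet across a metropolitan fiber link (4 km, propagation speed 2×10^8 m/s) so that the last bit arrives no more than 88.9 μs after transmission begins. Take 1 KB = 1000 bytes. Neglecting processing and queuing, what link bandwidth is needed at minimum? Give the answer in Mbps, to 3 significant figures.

L = 23200 bits.
Propagation delay = 4000 / 200000000 = 20 μs.
Transmission budget = 88.9 − 20 = 68.9 μs.
R ≥ L / t_tx = 23200 bits / 6.89e-05 s = 337 Mbps.

337 Mbps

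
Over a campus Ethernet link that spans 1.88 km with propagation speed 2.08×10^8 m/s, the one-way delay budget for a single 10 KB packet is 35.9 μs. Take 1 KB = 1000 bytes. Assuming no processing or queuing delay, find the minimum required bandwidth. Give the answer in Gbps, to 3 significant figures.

2.98 Gbps

L = 80000 bits.
Propagation delay = 1880 / 208000000 = 9.03846 μs.
Transmission budget = 35.9 − 9.03846 = 26.8615 μs.
R ≥ L / t_tx = 80000 bits / 2.68615e-05 s = 2.98 Gbps.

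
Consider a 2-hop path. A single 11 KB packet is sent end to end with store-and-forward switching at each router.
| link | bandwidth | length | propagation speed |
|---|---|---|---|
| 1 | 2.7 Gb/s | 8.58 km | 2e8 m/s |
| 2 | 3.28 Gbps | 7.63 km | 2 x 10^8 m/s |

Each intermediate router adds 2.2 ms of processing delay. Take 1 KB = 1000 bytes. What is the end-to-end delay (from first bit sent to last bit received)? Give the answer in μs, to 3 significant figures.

2340 μs

L = 88000 bits.
Transmission delays (L/R per hop): 32.5926, 26.8293 μs; sum = 59.4219 μs.
Propagation delays (d/s per hop): 42.9, 38.15 μs; sum = 81.05 μs.
Processing at 1 router(s): 1 × 2.2 ms = 2200 μs.
End-to-end = 2340 μs.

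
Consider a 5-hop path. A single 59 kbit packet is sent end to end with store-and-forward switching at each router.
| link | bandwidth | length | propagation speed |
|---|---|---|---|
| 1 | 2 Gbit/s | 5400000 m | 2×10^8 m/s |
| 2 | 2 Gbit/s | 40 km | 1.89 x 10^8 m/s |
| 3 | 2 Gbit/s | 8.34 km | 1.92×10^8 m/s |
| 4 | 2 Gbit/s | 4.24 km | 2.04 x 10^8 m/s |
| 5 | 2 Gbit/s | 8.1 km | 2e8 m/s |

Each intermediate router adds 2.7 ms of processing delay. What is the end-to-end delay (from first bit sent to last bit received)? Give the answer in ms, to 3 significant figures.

38.3 ms

L = 59000 bits.
Transmission delay per hop = L/R = 59000/2000000000 = 0.0295 ms; 5 hops → 0.1475 ms.
Propagation delays (d/s per hop): 27, 0.21164, 0.0434375, 0.0207843, 0.0405 ms; sum = 27.3164 ms.
Processing at 4 router(s): 4 × 2.7 ms = 10.8 ms.
End-to-end = 38.3 ms.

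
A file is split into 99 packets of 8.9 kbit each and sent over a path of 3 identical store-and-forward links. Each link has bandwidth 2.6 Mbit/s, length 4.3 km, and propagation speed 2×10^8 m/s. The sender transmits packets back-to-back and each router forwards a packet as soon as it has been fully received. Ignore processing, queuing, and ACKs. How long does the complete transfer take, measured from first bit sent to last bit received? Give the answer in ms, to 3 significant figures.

Per-hop transmission t_tx = L/R = 8900/2600000 = 3.42308 ms.
Per-hop propagation t_prop = 4300/200000000 = 0.0215 ms.
Pipeline fill: first packet needs 3·t_tx to clear all hops; remaining 98 packets each add one t_tx.
Total = (3+99-1)·t_tx + 3·t_prop = 101·3.42308 + 3·0.0215 = 346 ms.

346 ms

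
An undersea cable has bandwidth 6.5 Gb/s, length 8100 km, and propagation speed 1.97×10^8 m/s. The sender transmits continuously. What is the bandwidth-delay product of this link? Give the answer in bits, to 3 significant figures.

267000000 bits

Propagation delay = 8100000 / 197000000 = 0.0411168 s.
BDP = R × t_prop = 6500000000 × 0.0411168 = 267259000 bits.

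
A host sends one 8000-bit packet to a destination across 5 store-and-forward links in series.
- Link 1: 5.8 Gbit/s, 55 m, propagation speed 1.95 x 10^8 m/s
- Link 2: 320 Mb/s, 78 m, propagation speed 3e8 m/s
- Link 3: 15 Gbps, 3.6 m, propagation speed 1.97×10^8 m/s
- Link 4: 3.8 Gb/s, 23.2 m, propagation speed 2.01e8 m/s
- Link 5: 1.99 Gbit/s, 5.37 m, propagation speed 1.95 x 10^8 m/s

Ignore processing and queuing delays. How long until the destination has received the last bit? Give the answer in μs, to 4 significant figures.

Transmission delays (L/R per hop): 1.37931, 25, 0.533333, 2.10526, 4.0201 μs; sum = 33.038 μs.
Propagation delays (d/s per hop): 0.282051, 0.26, 0.0182741, 0.115423, 0.0275385 μs; sum = 0.703287 μs.
End-to-end = 33.74 μs.

33.74 μs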